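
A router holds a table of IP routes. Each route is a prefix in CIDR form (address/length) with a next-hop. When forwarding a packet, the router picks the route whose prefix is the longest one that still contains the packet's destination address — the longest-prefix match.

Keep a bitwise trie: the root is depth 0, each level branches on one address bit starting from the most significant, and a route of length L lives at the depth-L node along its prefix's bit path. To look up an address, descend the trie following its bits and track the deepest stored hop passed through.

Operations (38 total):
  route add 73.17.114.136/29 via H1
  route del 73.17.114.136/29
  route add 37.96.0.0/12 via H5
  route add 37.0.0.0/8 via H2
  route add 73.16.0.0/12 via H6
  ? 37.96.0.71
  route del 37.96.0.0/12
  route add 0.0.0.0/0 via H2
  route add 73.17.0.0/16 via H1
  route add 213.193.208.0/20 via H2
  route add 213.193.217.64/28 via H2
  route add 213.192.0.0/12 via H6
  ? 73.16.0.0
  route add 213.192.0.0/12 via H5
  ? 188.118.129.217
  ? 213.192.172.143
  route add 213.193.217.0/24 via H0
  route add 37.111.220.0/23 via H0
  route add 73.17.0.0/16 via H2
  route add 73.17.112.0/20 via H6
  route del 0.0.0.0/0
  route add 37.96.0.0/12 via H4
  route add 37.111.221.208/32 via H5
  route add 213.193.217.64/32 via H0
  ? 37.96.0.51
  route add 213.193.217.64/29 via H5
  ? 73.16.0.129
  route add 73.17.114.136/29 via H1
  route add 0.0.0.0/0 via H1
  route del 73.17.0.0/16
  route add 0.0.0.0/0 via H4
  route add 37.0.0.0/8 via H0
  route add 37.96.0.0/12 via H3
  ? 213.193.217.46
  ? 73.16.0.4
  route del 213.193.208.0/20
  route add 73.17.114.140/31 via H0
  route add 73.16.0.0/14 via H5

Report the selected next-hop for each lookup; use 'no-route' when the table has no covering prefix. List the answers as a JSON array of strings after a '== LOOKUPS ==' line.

Apply in order:
  + 73.17.114.136/29 (H1) depth=29
  - 73.17.114.136/29 clear@29
  + 37.96.0.0/12 (H5) depth=12
  + 37.0.0.0/8 (H2) depth=8
  + 73.16.0.0/12 (H6) depth=12
  Q 37.96.0.71: descend 001001010110 ; hops seen [H2,H5] ; pick H5
  - 37.96.0.0/12 clear@12
  + 0.0.0.0/0 (H2) depth=0
  + 73.17.0.0/16 (H1) depth=16
  + 213.193.208.0/20 (H2) depth=20
  + 213.193.217.64/28 (H2) depth=28
  + 213.192.0.0/12 (H6) depth=12
  Q 73.16.0.0: descend 010010010001000 ; hops seen [H2,H6] ; pick H6
  + 213.192.0.0/12 (H5) depth=12
  Q 188.118.129.217: descend 1 ; hops seen [H2] ; pick H2
  Q 213.192.172.143: descend 110101011100000 ; hops seen [H2,H5] ; pick H5
  + 213.193.217.0/24 (H0) depth=24
  + 37.111.220.0/23 (H0) depth=23
  + 73.17.0.0/16 (H2) depth=16
  + 73.17.112.0/20 (H6) depth=20
  - 0.0.0.0/0 clear@0
  + 37.96.0.0/12 (H4) depth=12
  + 37.111.221.208/32 (H5) depth=32
  + 213.193.217.64/32 (H0) depth=32
  Q 37.96.0.51: descend 001001010110 ; hops seen [H2,H4] ; pick H4
  + 213.193.217.64/29 (H5) depth=29
  Q 73.16.0.129: descend 010010010001000 ; hops seen [H6] ; pick H6
  + 73.17.114.136/29 (H1) depth=29
  + 0.0.0.0/0 (H1) depth=0
  - 73.17.0.0/16 clear@16
  + 0.0.0.0/0 (H4) depth=0
  + 37.0.0.0/8 (H0) depth=8
  + 37.96.0.0/12 (H3) depth=12
  Q 213.193.217.46: descend 1101010111000001110110010 ; hops seen [H4,H5,H2,H0] ; pick H0
  Q 73.16.0.4: descend 010010010001000 ; hops seen [H4,H6] ; pick H6
  - 213.193.208.0/20 clear@20
  + 73.17.114.140/31 (H0) depth=31
  + 73.16.0.0/14 (H5) depth=14

== LOOKUPS ==
["H5","H6","H2","H5","H4","H6","H0","H6"]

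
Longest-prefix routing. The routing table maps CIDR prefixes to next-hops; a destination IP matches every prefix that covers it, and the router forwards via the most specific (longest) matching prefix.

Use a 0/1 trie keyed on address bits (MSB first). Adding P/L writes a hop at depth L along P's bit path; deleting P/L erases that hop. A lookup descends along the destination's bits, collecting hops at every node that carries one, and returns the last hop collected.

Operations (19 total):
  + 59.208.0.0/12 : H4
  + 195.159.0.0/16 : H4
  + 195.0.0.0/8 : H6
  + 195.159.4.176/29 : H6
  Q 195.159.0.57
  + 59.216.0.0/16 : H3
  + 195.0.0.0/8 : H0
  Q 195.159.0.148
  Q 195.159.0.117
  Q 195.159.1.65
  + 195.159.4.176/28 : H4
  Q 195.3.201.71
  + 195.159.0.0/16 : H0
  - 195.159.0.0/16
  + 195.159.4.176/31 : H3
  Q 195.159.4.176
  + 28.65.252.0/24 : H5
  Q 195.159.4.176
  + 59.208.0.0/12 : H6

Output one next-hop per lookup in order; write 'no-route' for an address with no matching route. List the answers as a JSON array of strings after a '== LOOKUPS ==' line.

Trace:
  + 59.208.0.0/12 (H4) depth=12
  + 195.159.0.0/16 (H4) depth=16
  + 195.0.0.0/8 (H6) depth=8
  + 195.159.4.176/29 (H6) depth=29
  Q 195.159.0.57: descend 110000111001111100000 ; hops seen [H6,H4] ; pick H4
  + 59.216.0.0/16 (H3) depth=16
  + 195.0.0.0/8 (H0) depth=8
  Q 195.159.0.148: descend 110000111001111100000 ; hops seen [H0,H4] ; pick H4
  Q 195.159.0.117: descend 110000111001111100000 ; hops seen [H0,H4] ; pick H4
  Q 195.159.1.65: descend 110000111001111100000 ; hops seen [H0,H4] ; pick H4
  + 195.159.4.176/28 (H4) depth=28
  Q 195.3.201.71: descend 11000011 ; hops seen [H0] ; pick H0
  + 195.159.0.0/16 (H0) depth=16
  - 195.159.0.0/16 clear@16
  + 195.159.4.176/31 (H3) depth=31
  Q 195.159.4.176: descend 1100001110011111000001001011000 ; hops seen [H0,H4,H6,H3] ; pick H3
  + 28.65.252.0/24 (H5) depth=24
  Q 195.159.4.176: descend 1100001110011111000001001011000 ; hops seen [H0,H4,H6,H3] ; pick H3
  + 59.208.0.0/12 (H6) depth=12

== LOOKUPS ==
["H4","H4","H4","H4","H0","H3","H3"]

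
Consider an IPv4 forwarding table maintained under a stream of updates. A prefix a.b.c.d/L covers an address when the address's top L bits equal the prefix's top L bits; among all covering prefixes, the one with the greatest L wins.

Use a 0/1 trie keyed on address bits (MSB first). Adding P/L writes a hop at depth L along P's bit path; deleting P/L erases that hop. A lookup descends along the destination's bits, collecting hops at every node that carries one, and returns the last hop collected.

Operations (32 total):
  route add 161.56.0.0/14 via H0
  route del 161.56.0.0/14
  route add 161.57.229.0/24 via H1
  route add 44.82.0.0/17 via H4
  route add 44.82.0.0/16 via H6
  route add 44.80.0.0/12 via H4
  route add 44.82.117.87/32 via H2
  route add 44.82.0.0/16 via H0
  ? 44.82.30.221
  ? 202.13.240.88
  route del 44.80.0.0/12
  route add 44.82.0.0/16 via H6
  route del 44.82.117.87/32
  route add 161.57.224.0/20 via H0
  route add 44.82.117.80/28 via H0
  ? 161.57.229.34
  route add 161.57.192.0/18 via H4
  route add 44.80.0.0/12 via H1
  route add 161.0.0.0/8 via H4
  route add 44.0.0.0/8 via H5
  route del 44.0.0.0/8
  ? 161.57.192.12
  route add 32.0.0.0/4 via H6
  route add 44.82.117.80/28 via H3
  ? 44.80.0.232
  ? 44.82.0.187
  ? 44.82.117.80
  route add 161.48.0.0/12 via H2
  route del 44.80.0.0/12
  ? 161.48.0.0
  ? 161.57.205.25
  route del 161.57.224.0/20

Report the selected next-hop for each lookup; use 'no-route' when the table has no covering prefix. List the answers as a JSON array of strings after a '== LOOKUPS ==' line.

Process each operation:
  + 161.56.0.0/14 (H0) depth=14
  - 161.56.0.0/14 clear@14
  + 161.57.229.0/24 (H1) depth=24
  + 44.82.0.0/17 (H4) depth=17
  + 44.82.0.0/16 (H6) depth=16
  + 44.80.0.0/12 (H4) depth=12
  + 44.82.117.87/32 (H2) depth=32
  + 44.82.0.0/16 (H0) depth=16
  Q 44.82.30.221: descend 00101100010100100 ; hops seen [H4,H0,H4] ; pick H4
  Q 202.13.240.88: descend 1 ; hops seen [∅] ; pick no-route
  - 44.80.0.0/12 clear@12
  + 44.82.0.0/16 (H6) depth=16
  - 44.82.117.87/32 clear@32
  + 161.57.224.0/20 (H0) depth=20
  + 44.82.117.80/28 (H0) depth=28
  Q 161.57.229.34: descend 101000010011100111100101 ; hops seen [H0,H1] ; pick H1
  + 161.57.192.0/18 (H4) depth=18
  + 44.80.0.0/12 (H1) depth=12
  + 161.0.0.0/8 (H4) depth=8
  + 44.0.0.0/8 (H5) depth=8
  - 44.0.0.0/8 clear@8
  Q 161.57.192.12: descend 101000010011100111 ; hops seen [H4,H4] ; pick H4
  + 32.0.0.0/4 (H6) depth=4
  + 44.82.117.80/28 (H3) depth=28
  Q 44.80.0.232: descend 00101100010100 ; hops seen [H6,H1] ; pick H1
  Q 44.82.0.187: descend 00101100010100100 ; hops seen [H6,H1,H6,H4] ; pick H4
  Q 44.82.117.80: descend 00101100010100100111010101010 ; hops seen [H6,H1,H6,H4,H3] ; pick H3
  + 161.48.0.0/12 (H2) depth=12
  - 44.80.0.0/12 clear@12
  Q 161.48.0.0: descend 101000010011 ; hops seen [H4,H2] ; pick H2
  Q 161.57.205.25: descend 101000010011100111 ; hops seen [H4,H2,H4] ; pick H4
  - 161.57.224.0/20 clear@20

== LOOKUPS ==
["H4","no-route","H1","H4","H1","H4","H3","H2","H4"]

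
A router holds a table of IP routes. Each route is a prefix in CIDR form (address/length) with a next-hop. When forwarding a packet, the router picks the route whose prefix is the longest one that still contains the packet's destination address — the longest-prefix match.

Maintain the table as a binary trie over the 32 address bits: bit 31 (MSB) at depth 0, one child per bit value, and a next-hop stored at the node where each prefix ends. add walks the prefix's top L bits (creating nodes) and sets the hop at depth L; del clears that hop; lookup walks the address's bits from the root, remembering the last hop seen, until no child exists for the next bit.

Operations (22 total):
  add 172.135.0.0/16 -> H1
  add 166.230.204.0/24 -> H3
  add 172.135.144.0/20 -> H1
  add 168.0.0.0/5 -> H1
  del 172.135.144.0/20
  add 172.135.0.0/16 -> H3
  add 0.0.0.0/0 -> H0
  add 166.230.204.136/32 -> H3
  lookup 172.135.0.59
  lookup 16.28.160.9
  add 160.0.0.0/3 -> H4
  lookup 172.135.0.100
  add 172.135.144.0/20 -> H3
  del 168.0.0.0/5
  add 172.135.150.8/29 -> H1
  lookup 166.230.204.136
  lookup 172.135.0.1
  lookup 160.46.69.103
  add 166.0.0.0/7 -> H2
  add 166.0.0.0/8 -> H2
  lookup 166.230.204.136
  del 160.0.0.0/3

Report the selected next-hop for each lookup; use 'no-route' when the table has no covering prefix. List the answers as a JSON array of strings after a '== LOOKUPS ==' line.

Trace:
  add 172.135.0.0/16 -> H1 at depth 16
  add 166.230.204.0/24 -> H3 at depth 24
  add 172.135.144.0/20 -> H1 at depth 20
  add 168.0.0.0/5 -> H1 at depth 5
  - 172.135.144.0/20 clear@20
  add 172.135.0.0/16 -> H3 at depth 16
  add 0.0.0.0/0 -> H0 at depth 0
  add 166.230.204.136/32 -> H3 at depth 32
  lookup 172.135.0.59: bits 1010110010000111 walk d0:H0→d1:-→d2:-→d3:-→d4:-→d5:H1→d6:-→d7:-→d8:-→d9:-→d10:-→d11:-→d12:-→d13:-→d14:-→d15:-→d16:H3 -> H3
  lookup 16.28.160.9: bits ε walk d0:H0 -> H0
  add 160.0.0.0/3 -> H4 at depth 3
  lookup 172.135.0.100: bits 1010110010000111 walk d0:H0→d1:-→d2:-→d3:H4→d4:-→d5:H1→d6:-→d7:-→d8:-→d9:-→d10:-→d11:-→d12:-→d13:-→d14:-→d15:-→d16:H3 -> H3
  add 172.135.144.0/20 -> H3 at depth 20
  - 168.0.0.0/5 clear@5
  add 172.135.150.8/29 -> H1 at depth 29
  lookup 166.230.204.136: bits 10100110111001101100110010001000 walk d0:H0→d1:-→d2:-→d3:H4→d4:-→d5:-→d6:-→d7:-→d8:-→d9:-→d10:-→d11:-→d12:-→d13:-→d14:-→d15:-→d16:-→d17:-→d18:-→d19:-→d20:-→d21:-→d22:-→d23:-→d24:H3→d25:-→d26:-→d27:-→d28:-→d29:-→d30:-→d31:-→d32:H3 -> H3
  lookup 172.135.0.1: bits 1010110010000111 walk d0:H0→d1:-→d2:-→d3:H4→d4:-→d5:-→d6:-→d7:-→d8:-→d9:-→d10:-→d11:-→d12:-→d13:-→d14:-→d15:-→d16:H3 -> H3
  lookup 160.46.69.103: bits 10100 walk d0:H0→d1:-→d2:-→d3:H4→d4:-→d5:- -> H4
  add 166.0.0.0/7 -> H2 at depth 7
  add 166.0.0.0/8 -> H2 at depth 8
  lookup 166.230.204.136: bits 10100110111001101100110010001000 walk d0:H0→d1:-→d2:-→d3:H4→d4:-→d5:-→d6:-→d7:H2→d8:H2→d9:-→d10:-→d11:-→d12:-→d13:-→d14:-→d15:-→d16:-→d17:-→d18:-→d19:-→d20:-→d21:-→d22:-→d23:-→d24:H3→d25:-→d26:-→d27:-→d28:-→d29:-→d30:-→d31:-→d32:H3 -> H3
  - 160.0.0.0/3 clear@3

== LOOKUPS ==
["H3","H0","H3","H3","H3","H4","H3"]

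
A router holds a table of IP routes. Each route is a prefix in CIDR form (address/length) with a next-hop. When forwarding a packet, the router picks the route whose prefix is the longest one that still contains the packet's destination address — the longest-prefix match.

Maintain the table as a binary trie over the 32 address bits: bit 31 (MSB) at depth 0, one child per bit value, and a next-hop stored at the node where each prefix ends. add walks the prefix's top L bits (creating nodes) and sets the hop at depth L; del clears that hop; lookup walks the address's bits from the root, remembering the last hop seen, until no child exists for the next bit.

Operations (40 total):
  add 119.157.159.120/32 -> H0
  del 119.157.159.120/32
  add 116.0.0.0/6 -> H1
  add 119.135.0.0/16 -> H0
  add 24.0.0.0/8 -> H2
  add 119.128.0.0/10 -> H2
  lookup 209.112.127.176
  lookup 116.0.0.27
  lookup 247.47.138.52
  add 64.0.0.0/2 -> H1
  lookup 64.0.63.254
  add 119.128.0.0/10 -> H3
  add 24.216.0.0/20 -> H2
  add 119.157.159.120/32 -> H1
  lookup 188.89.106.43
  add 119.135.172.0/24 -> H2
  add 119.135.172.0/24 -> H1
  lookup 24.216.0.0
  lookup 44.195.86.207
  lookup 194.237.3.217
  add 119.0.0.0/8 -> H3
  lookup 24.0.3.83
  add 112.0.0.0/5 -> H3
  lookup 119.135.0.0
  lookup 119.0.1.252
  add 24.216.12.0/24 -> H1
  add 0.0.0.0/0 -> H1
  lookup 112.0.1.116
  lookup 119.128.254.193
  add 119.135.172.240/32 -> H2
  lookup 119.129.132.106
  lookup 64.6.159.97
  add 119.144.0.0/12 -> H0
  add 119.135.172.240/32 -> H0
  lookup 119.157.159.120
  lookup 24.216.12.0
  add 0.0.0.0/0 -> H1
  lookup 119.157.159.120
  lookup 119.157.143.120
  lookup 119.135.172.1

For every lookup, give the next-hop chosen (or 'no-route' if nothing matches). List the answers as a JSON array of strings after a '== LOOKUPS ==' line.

Process each operation:
  add 119.157.159.120/32 -> H0 at depth 32
  - 119.157.159.120/32 clear@32
  add 116.0.0.0/6 -> H1 at depth 6
  add 119.135.0.0/16 -> H0 at depth 16
  add 24.0.0.0/8 -> H2 at depth 8
  add 119.128.0.0/10 -> H2 at depth 10
  ? 209.112.127.176  path d0:-  best=no-route
  ? 116.0.0.27  path d0:-→d1:-→d2:-→d3:-→d4:-→d5:-→d6:H1  best=H1
  ? 247.47.138.52  path d0:-  best=no-route
  add 64.0.0.0/2 -> H1 at depth 2
  ? 64.0.63.254  path d0:-→d1:-→d2:H1  best=H1
  add 119.128.0.0/10 -> H3 at depth 10
  add 24.216.0.0/20 -> H2 at depth 20
  add 119.157.159.120/32 -> H1 at depth 32
  ? 188.89.106.43  path d0:-  best=no-route
  add 119.135.172.0/24 -> H2 at depth 24
  add 119.135.172.0/24 -> H1 at depth 24
  ? 24.216.0.0  path d0:-→d1:-→d2:-→d3:-→d4:-→d5:-→d6:-→d7:-→d8:H2→d9:-→d10:-→d11:-→d12:-→d13:-→d14:-→d15:-→d16:-→d17:-→d18:-→d19:-→d20:H2  best=H2
  ? 44.195.86.207  path d0:-→d1:-→d2:-  best=no-route
  ? 194.237.3.217  path d0:-  best=no-route
  add 119.0.0.0/8 -> H3 at depth 8
  ? 24.0.3.83  path d0:-→d1:-→d2:-→d3:-→d4:-→d5:-→d6:-→d7:-→d8:H2  best=H2
  add 112.0.0.0/5 -> H3 at depth 5
  ? 119.135.0.0  path d0:-→d1:-→d2:H1→d3:-→d4:-→d5:H3→d6:H1→d7:-→d8:H3→d9:-→d10:H3→d11:-→d12:-→d13:-→d14:-→d15:-→d16:H0  best=H0
  ? 119.0.1.252  path d0:-→d1:-→d2:H1→d3:-→d4:-→d5:H3→d6:H1→d7:-→d8:H3  best=H3
  add 24.216.12.0/24 -> H1 at depth 24
  add 0.0.0.0/0 -> H1 at depth 0
  ? 112.0.1.116  path d0:H1→d1:-→d2:H1→d3:-→d4:-→d5:H3  best=H3
  ? 119.128.254.193  path d0:H1→d1:-→d2:H1→d3:-→d4:-→d5:H3→d6:H1→d7:-→d8:H3→d9:-→d10:H3→d11:-→d12:-→d13:-  best=H3
  add 119.135.172.240/32 -> H2 at depth 32
  ? 119.129.132.106  path d0:H1→d1:-→d2:H1→d3:-→d4:-→d5:H3→d6:H1→d7:-→d8:H3→d9:-→d10:H3→d11:-→d12:-→d13:-  best=H3
  ? 64.6.159.97  path d0:H1→d1:-→d2:H1  best=H1
  add 119.144.0.0/12 -> H0 at depth 12
  add 119.135.172.240/32 -> H0 at depth 32
  ? 119.157.159.120  path d0:H1→d1:-→d2:H1→d3:-→d4:-→d5:H3→d6:H1→d7:-→d8:H3→d9:-→d10:H3→d11:-→d12:H0→d13:-→d14:-→d15:-→d16:-→d17:-→d18:-→d19:-→d20:-→d21:-→d22:-→d23:-→d24:-→d25:-→d26:-→d27:-→d28:-→d29:-→d30:-→d31:-→d32:H1  best=H1
  ? 24.216.12.0  path d0:H1→d1:-→d2:-→d3:-→d4:-→d5:-→d6:-→d7:-→d8:H2→d9:-→d10:-→d11:-→d12:-→d13:-→d14:-→d15:-→d16:-→d17:-→d18:-→d19:-→d20:H2→d21:-→d22:-→d23:-→d24:H1  best=H1
  add 0.0.0.0/0 -> H1 at depth 0
  ? 119.157.159.120  path d0:H1→d1:-→d2:H1→d3:-→d4:-→d5:H3→d6:H1→d7:-→d8:H3→d9:-→d10:H3→d11:-→d12:H0→d13:-→d14:-→d15:-→d16:-→d17:-→d18:-→d19:-→d20:-→d21:-→d22:-→d23:-→d24:-→d25:-→d26:-→d27:-→d28:-→d29:-→d30:-→d31:-→d32:H1  best=H1
  ? 119.157.143.120  path d0:H1→d1:-→d2:H1→d3:-→d4:-→d5:H3→d6:H1→d7:-→d8:H3→d9:-→d10:H3→d11:-→d12:H0→d13:-→d14:-→d15:-→d16:-→d17:-→d18:-→d19:-  best=H0
  ? 119.135.172.1  path d0:H1→d1:-→d2:H1→d3:-→d4:-→d5:H3→d6:H1→d7:-→d8:H3→d9:-→d10:H3→d11:-→d12:-→d13:-→d14:-→d15:-→d16:H0→d17:-→d18:-→d19:-→d20:-→d21:-→d22:-→d23:-→d24:H1  best=H1

== LOOKUPS ==
["no-route","H1","no-route","H1","no-route","H2","no-route","no-route","H2","H0","H3","H3","H3","H3","H1","H1","H1","H1","H0","H1"]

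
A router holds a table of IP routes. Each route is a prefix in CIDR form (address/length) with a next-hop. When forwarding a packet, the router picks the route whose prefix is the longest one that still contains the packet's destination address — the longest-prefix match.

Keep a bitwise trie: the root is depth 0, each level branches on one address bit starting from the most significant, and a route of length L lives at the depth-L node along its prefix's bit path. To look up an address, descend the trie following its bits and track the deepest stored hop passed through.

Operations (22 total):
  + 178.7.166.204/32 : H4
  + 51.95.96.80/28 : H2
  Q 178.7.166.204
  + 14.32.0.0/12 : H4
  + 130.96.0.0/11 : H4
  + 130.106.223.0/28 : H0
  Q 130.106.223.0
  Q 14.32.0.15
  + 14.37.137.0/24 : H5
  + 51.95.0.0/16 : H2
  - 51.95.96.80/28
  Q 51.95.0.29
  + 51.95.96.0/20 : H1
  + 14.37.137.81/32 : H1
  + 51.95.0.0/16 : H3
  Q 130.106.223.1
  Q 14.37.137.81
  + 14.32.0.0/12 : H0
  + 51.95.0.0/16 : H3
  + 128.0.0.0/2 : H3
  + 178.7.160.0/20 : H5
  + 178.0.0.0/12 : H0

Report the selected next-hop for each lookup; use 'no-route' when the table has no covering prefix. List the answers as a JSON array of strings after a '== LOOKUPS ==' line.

Apply in order:
  add 178.7.166.204/32 -> H4 at depth 32
  add 51.95.96.80/28 -> H2 at depth 28
  ? 178.7.166.204  path d0:-→d1:-→d2:-→d3:-→d4:-→d5:-→d6:-→d7:-→d8:-→d9:-→d10:-→d11:-→d12:-→d13:-→d14:-→d15:-→d16:-→d17:-→d18:-→d19:-→d20:-→d21:-→d22:-→d23:-→d24:-→d25:-→d26:-→d27:-→d28:-→d29:-→d30:-→d31:-→d32:H4  best=H4
  add 14.32.0.0/12 -> H4 at depth 12
  add 130.96.0.0/11 -> H4 at depth 11
  add 130.106.223.0/28 -> H0 at depth 28
  ? 130.106.223.0  path d0:-→d1:-→d2:-→d3:-→d4:-→d5:-→d6:-→d7:-→d8:-→d9:-→d10:-→d11:H4→d12:-→d13:-→d14:-→d15:-→d16:-→d17:-→d18:-→d19:-→d20:-→d21:-→d22:-→d23:-→d24:-→d25:-→d26:-→d27:-→d28:H0  best=H0
  ? 14.32.0.15  path d0:-→d1:-→d2:-→d3:-→d4:-→d5:-→d6:-→d7:-→d8:-→d9:-→d10:-→d11:-→d12:H4  best=H4
  add 14.37.137.0/24 -> H5 at depth 24
  add 51.95.0.0/16 -> H2 at depth 16
  - 51.95.96.80/28 clear@28
  ? 51.95.0.29  path d0:-→d1:-→d2:-→d3:-→d4:-→d5:-→d6:-→d7:-→d8:-→d9:-→d10:-→d11:-→d12:-→d13:-→d14:-→d15:-→d16:H2→d17:-  best=H2
  add 51.95.96.0/20 -> H1 at depth 20
  add 14.37.137.81/32 -> H1 at depth 32
  add 51.95.0.0/16 -> H3 at depth 16
  ? 130.106.223.1  path d0:-→d1:-→d2:-→d3:-→d4:-→d5:-→d6:-→d7:-→d8:-→d9:-→d10:-→d11:H4→d12:-→d13:-→d14:-→d15:-→d16:-→d17:-→d18:-→d19:-→d20:-→d21:-→d22:-→d23:-→d24:-→d25:-→d26:-→d27:-→d28:H0  best=H0
  ? 14.37.137.81  path d0:-→d1:-→d2:-→d3:-→d4:-→d5:-→d6:-→d7:-→d8:-→d9:-→d10:-→d11:-→d12:H4→d13:-→d14:-→d15:-→d16:-→d17:-→d18:-→d19:-→d20:-→d21:-→d22:-→d23:-→d24:H5→d25:-→d26:-→d27:-→d28:-→d29:-→d30:-→d31:-→d32:H1  best=H1
  add 14.32.0.0/12 -> H0 at depth 12
  add 51.95.0.0/16 -> H3 at depth 16
  add 128.0.0.0/2 -> H3 at depth 2
  add 178.7.160.0/20 -> H5 at depth 20
  add 178.0.0.0/12 -> H0 at depth 12

== LOOKUPS ==
["H4","H0","H4","H2","H0","H1"]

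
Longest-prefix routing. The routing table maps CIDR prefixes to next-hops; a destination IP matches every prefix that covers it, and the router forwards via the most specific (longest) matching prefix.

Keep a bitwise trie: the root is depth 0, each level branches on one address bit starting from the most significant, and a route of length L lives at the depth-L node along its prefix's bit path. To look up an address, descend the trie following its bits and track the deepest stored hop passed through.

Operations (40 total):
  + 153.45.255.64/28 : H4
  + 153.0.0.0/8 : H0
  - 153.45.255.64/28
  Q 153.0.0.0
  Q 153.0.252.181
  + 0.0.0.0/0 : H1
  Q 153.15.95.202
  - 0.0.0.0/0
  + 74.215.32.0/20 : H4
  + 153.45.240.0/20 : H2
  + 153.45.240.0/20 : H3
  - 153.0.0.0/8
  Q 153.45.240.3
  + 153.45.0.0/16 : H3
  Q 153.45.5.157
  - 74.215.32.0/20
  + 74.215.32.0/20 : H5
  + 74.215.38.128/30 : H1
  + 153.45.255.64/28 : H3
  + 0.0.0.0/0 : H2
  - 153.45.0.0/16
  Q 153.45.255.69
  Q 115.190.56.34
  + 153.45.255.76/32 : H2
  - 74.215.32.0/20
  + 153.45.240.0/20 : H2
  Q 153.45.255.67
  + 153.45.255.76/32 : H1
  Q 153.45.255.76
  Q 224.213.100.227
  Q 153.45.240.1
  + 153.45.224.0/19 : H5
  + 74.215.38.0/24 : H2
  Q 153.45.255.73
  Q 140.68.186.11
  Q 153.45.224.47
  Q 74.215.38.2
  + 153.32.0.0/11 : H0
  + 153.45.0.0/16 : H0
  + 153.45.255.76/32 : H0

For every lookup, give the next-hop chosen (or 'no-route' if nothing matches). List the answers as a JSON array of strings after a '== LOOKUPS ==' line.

Process each operation:
  add 153.45.255.64/28 -> H4 at depth 28
  add 153.0.0.0/8 -> H0 at depth 8
  - 153.45.255.64/28 clear@28
  Q 153.0.0.0: descend 1001100100 ; hops seen [H0] ; pick H0
  Q 153.0.252.181: descend 1001100100 ; hops seen [H0] ; pick H0
  add 0.0.0.0/0 -> H1 at depth 0
  Q 153.15.95.202: descend 1001100100 ; hops seen [H1,H0] ; pick H0
  - 0.0.0.0/0 clear@0
  add 74.215.32.0/20 -> H4 at depth 20
  add 153.45.240.0/20 -> H2 at depth 20
  add 153.45.240.0/20 -> H3 at depth 20
  - 153.0.0.0/8 clear@8
  Q 153.45.240.3: descend 10011001001011011111 ; hops seen [H3] ; pick H3
  add 153.45.0.0/16 -> H3 at depth 16
  Q 153.45.5.157: descend 1001100100101101 ; hops seen [H3] ; pick H3
  - 74.215.32.0/20 clear@20
  add 74.215.32.0/20 -> H5 at depth 20
  add 74.215.38.128/30 -> H1 at depth 30
  add 153.45.255.64/28 -> H3 at depth 28
  add 0.0.0.0/0 -> H2 at depth 0
  - 153.45.0.0/16 clear@16
  Q 153.45.255.69: descend 1001100100101101111111110100 ; hops seen [H2,H3,H3] ; pick H3
  Q 115.190.56.34: descend 01 ; hops seen [H2] ; pick H2
  add 153.45.255.76/32 -> H2 at depth 32
  - 74.215.32.0/20 clear@20
  add 153.45.240.0/20 -> H2 at depth 20
  Q 153.45.255.67: descend 1001100100101101111111110100 ; hops seen [H2,H2,H3] ; pick H3
  add 153.45.255.76/32 -> H1 at depth 32
  Q 153.45.255.76: descend 10011001001011011111111101001100 ; hops seen [H2,H2,H3,H1] ; pick H1
  Q 224.213.100.227: descend 1 ; hops seen [H2] ; pick H2
  Q 153.45.240.1: descend 10011001001011011111 ; hops seen [H2,H2] ; pick H2
  add 153.45.224.0/19 -> H5 at depth 19
  add 74.215.38.0/24 -> H2 at depth 24
  Q 153.45.255.73: descend 10011001001011011111111101001 ; hops seen [H2,H5,H2,H3] ; pick H3
  Q 140.68.186.11: descend 100 ; hops seen [H2] ; pick H2
  Q 153.45.224.47: descend 1001100100101101111 ; hops seen [H2,H5] ; pick H5
  Q 74.215.38.2: descend 010010101101011100100110 ; hops seen [H2,H2] ; pick H2
  add 153.32.0.0/11 -> H0 at depth 11
  add 153.45.0.0/16 -> H0 at depth 16
  add 153.45.255.76/32 -> H0 at depth 32

== LOOKUPS ==
["H0","H0","H0","H3","H3","H3","H2","H3","H1","H2","H2","H3","H2","H5","H2"]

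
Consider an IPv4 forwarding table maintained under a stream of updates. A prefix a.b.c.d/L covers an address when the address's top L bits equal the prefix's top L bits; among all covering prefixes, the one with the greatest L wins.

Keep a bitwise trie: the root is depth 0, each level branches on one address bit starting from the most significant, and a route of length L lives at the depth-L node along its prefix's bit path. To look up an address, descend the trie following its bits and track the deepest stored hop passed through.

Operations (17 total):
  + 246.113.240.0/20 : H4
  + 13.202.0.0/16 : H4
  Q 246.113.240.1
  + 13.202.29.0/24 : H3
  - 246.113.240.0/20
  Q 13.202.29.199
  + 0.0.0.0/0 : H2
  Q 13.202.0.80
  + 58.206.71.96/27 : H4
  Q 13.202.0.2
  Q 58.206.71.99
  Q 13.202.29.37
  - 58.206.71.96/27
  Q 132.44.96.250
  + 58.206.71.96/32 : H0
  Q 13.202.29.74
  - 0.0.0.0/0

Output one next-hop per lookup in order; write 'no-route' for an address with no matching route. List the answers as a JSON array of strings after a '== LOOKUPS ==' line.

Trace:
  add 246.113.240.0/20 -> H4 at depth 20
  add 13.202.0.0/16 -> H4 at depth 16
  lookup 246.113.240.1: bits 11110110011100011111 walk d0:-→d1:-→d2:-→d3:-→d4:-→d5:-→d6:-→d7:-→d8:-→d9:-→d10:-→d11:-→d12:-→d13:-→d14:-→d15:-→d16:-→d17:-→d18:-→d19:-→d20:H4 -> H4
  add 13.202.29.0/24 -> H3 at depth 24
  - 246.113.240.0/20 clear@20
  lookup 13.202.29.199: bits 000011011100101000011101 walk d0:-→d1:-→d2:-→d3:-→d4:-→d5:-→d6:-→d7:-→d8:-→d9:-→d10:-→d11:-→d12:-→d13:-→d14:-→d15:-→d16:H4→d17:-→d18:-→d19:-→d20:-→d21:-→d22:-→d23:-→d24:H3 -> H3
  add 0.0.0.0/0 -> H2 at depth 0
  lookup 13.202.0.80: bits 0000110111001010000 walk d0:H2→d1:-→d2:-→d3:-→d4:-→d5:-→d6:-→d7:-→d8:-→d9:-→d10:-→d11:-→d12:-→d13:-→d14:-→d15:-→d16:H4→d17:-→d18:-→d19:- -> H4
  add 58.206.71.96/27 -> H4 at depth 27
  lookup 13.202.0.2: bits 0000110111001010000 walk d0:H2→d1:-→d2:-→d3:-→d4:-→d5:-→d6:-→d7:-→d8:-→d9:-→d10:-→d11:-→d12:-→d13:-→d14:-→d15:-→d16:H4→d17:-→d18:-→d19:- -> H4
  lookup 58.206.71.99: bits 001110101100111001000111011 walk d0:H2→d1:-→d2:-→d3:-→d4:-→d5:-→d6:-→d7:-→d8:-→d9:-→d10:-→d11:-→d12:-→d13:-→d14:-→d15:-→d16:-→d17:-→d18:-→d19:-→d20:-→d21:-→d22:-→d23:-→d24:-→d25:-→d26:-→d27:H4 -> H4
  lookup 13.202.29.37: bits 000011011100101000011101 walk d0:H2→d1:-→d2:-→d3:-→d4:-→d5:-→d6:-→d7:-→d8:-→d9:-→d10:-→d11:-→d12:-→d13:-→d14:-→d15:-→d16:H4→d17:-→d18:-→d19:-→d20:-→d21:-→d22:-→d23:-→d24:H3 -> H3
  - 58.206.71.96/27 clear@27
  lookup 132.44.96.250: bits 1 walk d0:H2→d1:- -> H2
  add 58.206.71.96/32 -> H0 at depth 32
  lookup 13.202.29.74: bits 000011011100101000011101 walk d0:H2→d1:-→d2:-→d3:-→d4:-→d5:-→d6:-→d7:-→d8:-→d9:-→d10:-→d11:-→d12:-→d13:-→d14:-→d15:-→d16:H4→d17:-→d18:-→d19:-→d20:-→d21:-→d22:-→d23:-→d24:H3 -> H3
  - 0.0.0.0/0 clear@0

== LOOKUPS ==
["H4","H3","H4","H4","H4","H3","H2","H3"]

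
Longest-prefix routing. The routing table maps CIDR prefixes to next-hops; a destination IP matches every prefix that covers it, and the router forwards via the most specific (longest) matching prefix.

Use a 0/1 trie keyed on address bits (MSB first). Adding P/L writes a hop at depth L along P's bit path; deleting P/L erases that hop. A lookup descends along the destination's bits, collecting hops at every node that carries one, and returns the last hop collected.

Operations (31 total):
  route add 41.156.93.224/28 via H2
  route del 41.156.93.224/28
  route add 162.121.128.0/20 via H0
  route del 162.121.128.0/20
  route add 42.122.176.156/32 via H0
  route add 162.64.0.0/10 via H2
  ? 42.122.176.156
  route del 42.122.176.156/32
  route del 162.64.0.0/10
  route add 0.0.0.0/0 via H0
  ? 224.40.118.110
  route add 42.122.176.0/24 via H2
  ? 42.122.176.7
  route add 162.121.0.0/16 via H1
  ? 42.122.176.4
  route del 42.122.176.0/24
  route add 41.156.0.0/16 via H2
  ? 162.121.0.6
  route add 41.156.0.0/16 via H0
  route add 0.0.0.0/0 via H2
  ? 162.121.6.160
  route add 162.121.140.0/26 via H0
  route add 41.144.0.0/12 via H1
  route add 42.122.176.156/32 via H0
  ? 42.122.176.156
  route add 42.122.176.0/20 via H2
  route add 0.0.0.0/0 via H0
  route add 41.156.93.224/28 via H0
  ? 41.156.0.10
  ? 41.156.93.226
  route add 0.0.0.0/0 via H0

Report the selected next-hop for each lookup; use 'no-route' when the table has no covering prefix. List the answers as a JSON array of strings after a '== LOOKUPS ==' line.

Trace:
  add 41.156.93.224/28 -> H2 at depth 28
  del 41.156.93.224/28 (clear depth 28)
  add 162.121.128.0/20 -> H0 at depth 20
  del 162.121.128.0/20 (clear depth 20)
  add 42.122.176.156/32 -> H0 at depth 32
  add 162.64.0.0/10 -> H2 at depth 10
  Q 42.122.176.156: descend 00101010011110101011000010011100 ; hops seen [H0] ; pick H0
  del 42.122.176.156/32 (clear depth 32)
  del 162.64.0.0/10 (clear depth 10)
  add 0.0.0.0/0 -> H0 at depth 0
  Q 224.40.118.110: descend 1 ; hops seen [H0] ; pick H0
  add 42.122.176.0/24 -> H2 at depth 24
  Q 42.122.176.7: descend 001010100111101010110000 ; hops seen [H0,H2] ; pick H2
  add 162.121.0.0/16 -> H1 at depth 16
  Q 42.122.176.4: descend 001010100111101010110000 ; hops seen [H0,H2] ; pick H2
  del 42.122.176.0/24 (clear depth 24)
  add 41.156.0.0/16 -> H2 at depth 16
  Q 162.121.0.6: descend 1010001001111001 ; hops seen [H0,H1] ; pick H1
  add 41.156.0.0/16 -> H0 at depth 16
  add 0.0.0.0/0 -> H2 at depth 0
  Q 162.121.6.160: descend 1010001001111001 ; hops seen [H2,H1] ; pick H1
  add 162.121.140.0/26 -> H0 at depth 26
  add 41.144.0.0/12 -> H1 at depth 12
  add 42.122.176.156/32 -> H0 at depth 32
  Q 42.122.176.156: descend 00101010011110101011000010011100 ; hops seen [H2,H0] ; pick H0
  add 42.122.176.0/20 -> H2 at depth 20
  add 0.0.0.0/0 -> H0 at depth 0
  add 41.156.93.224/28 -> H0 at depth 28
  Q 41.156.0.10: descend 00101001100111000 ; hops seen [H0,H1,H0] ; pick H0
  Q 41.156.93.226: descend 0010100110011100010111011110 ; hops seen [H0,H1,H0,H0] ; pick H0
  add 0.0.0.0/0 -> H0 at depth 0

== LOOKUPS ==
["H0","H0","H2","H2","H1","H1","H0","H0","H0"]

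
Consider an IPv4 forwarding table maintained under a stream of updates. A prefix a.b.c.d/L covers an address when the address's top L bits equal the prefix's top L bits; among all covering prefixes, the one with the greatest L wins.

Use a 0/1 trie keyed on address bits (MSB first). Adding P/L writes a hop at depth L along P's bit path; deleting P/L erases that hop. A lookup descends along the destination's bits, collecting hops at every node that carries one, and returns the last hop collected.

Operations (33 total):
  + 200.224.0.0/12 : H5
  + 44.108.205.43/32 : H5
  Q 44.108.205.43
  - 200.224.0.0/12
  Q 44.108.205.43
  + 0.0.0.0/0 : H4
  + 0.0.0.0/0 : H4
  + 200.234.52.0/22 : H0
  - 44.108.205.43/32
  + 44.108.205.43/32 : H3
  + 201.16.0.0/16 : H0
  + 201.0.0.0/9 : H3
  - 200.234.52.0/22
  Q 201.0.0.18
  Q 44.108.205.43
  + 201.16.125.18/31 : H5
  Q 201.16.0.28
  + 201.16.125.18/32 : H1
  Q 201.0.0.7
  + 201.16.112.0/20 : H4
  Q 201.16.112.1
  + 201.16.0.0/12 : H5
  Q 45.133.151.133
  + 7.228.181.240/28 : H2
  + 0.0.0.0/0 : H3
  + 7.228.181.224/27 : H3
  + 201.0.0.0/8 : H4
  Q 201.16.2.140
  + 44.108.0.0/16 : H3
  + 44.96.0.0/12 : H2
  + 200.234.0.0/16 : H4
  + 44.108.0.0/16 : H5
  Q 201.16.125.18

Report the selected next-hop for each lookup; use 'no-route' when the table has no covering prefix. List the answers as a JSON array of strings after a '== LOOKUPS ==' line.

Process each operation:
  + 200.224.0.0/12 (H5) depth=12
  + 44.108.205.43/32 (H5) depth=32
  lookup 44.108.205.43: bits 00101100011011001100110100101011 walk d0:-→d1:-→d2:-→d3:-→d4:-→d5:-→d6:-→d7:-→d8:-→d9:-→d10:-→d11:-→d12:-→d13:-→d14:-→d15:-→d16:-→d17:-→d18:-→d19:-→d20:-→d21:-→d22:-→d23:-→d24:-→d25:-→d26:-→d27:-→d28:-→d29:-→d30:-→d31:-→d32:H5 -> H5
  del 200.224.0.0/12 (clear depth 12)
  lookup 44.108.205.43: bits 00101100011011001100110100101011 walk d0:-→d1:-→d2:-→d3:-→d4:-→d5:-→d6:-→d7:-→d8:-→d9:-→d10:-→d11:-→d12:-→d13:-→d14:-→d15:-→d16:-→d17:-→d18:-→d19:-→d20:-→d21:-→d22:-→d23:-→d24:-→d25:-→d26:-→d27:-→d28:-→d29:-→d30:-→d31:-→d32:H5 -> H5
  + 0.0.0.0/0 (H4) depth=0
  + 0.0.0.0/0 (H4) depth=0
  + 200.234.52.0/22 (H0) depth=22
  del 44.108.205.43/32 (clear depth 32)
  + 44.108.205.43/32 (H3) depth=32
  + 201.16.0.0/16 (H0) depth=16
  + 201.0.0.0/9 (H3) depth=9
  del 200.234.52.0/22 (clear depth 22)
  lookup 201.0.0.18: bits 11001001000 walk d0:H4→d1:-→d2:-→d3:-→d4:-→d5:-→d6:-→d7:-→d8:-→d9:H3→d10:-→d11:- -> H3
  lookup 44.108.205.43: bits 00101100011011001100110100101011 walk d0:H4→d1:-→d2:-→d3:-→d4:-→d5:-→d6:-→d7:-→d8:-→d9:-→d10:-→d11:-→d12:-→d13:-→d14:-→d15:-→d16:-→d17:-→d18:-→d19:-→d20:-→d21:-→d22:-→d23:-→d24:-→d25:-→d26:-→d27:-→d28:-→d29:-→d30:-→d31:-→d32:H3 -> H3
  + 201.16.125.18/31 (H5) depth=31
  lookup 201.16.0.28: bits 11001001000100000 walk d0:H4→d1:-→d2:-→d3:-→d4:-→d5:-→d6:-→d7:-→d8:-→d9:H3→d10:-→d11:-→d12:-→d13:-→d14:-→d15:-→d16:H0→d17:- -> H0
  + 201.16.125.18/32 (H1) depth=32
  lookup 201.0.0.7: bits 11001001000 walk d0:H4→d1:-→d2:-→d3:-→d4:-→d5:-→d6:-→d7:-→d8:-→d9:H3→d10:-→d11:- -> H3
  + 201.16.112.0/20 (H4) depth=20
  lookup 201.16.112.1: bits 11001001000100000111 walk d0:H4→d1:-→d2:-→d3:-→d4:-→d5:-→d6:-→d7:-→d8:-→d9:H3→d10:-→d11:-→d12:-→d13:-→d14:-→d15:-→d16:H0→d17:-→d18:-→d19:-→d20:H4 -> H4
  + 201.16.0.0/12 (H5) depth=12
  lookup 45.133.151.133: bits 0010110 walk d0:H4→d1:-→d2:-→d3:-→d4:-→d5:-→d6:-→d7:- -> H4
  + 7.228.181.240/28 (H2) depth=28
  + 0.0.0.0/0 (H3) depth=0
  + 7.228.181.224/27 (H3) depth=27
  + 201.0.0.0/8 (H4) depth=8
  lookup 201.16.2.140: bits 11001001000100000 walk d0:H3→d1:-→d2:-→d3:-→d4:-→d5:-→d6:-→d7:-→d8:H4→d9:H3→d10:-→d11:-→d12:H5→d13:-→d14:-→d15:-→d16:H0→d17:- -> H0
  + 44.108.0.0/16 (H3) depth=16
  + 44.96.0.0/12 (H2) depth=12
  + 200.234.0.0/16 (H4) depth=16
  + 44.108.0.0/16 (H5) depth=16
  lookup 201.16.125.18: bits 11001001000100000111110100010010 walk d0:H3→d1:-→d2:-→d3:-→d4:-→d5:-→d6:-→d7:-→d8:H4→d9:H3→d10:-→d11:-→d12:H5→d13:-→d14:-→d15:-→d16:H0→d17:-→d18:-→d19:-→d20:H4→d21:-→d22:-→d23:-→d24:-→d25:-→d26:-→d27:-→d28:-→d29:-→d30:-→d31:H5→d32:H1 -> H1

== LOOKUPS ==
["H5","H5","H3","H3","H0","H3","H4","H4","H0","H1"]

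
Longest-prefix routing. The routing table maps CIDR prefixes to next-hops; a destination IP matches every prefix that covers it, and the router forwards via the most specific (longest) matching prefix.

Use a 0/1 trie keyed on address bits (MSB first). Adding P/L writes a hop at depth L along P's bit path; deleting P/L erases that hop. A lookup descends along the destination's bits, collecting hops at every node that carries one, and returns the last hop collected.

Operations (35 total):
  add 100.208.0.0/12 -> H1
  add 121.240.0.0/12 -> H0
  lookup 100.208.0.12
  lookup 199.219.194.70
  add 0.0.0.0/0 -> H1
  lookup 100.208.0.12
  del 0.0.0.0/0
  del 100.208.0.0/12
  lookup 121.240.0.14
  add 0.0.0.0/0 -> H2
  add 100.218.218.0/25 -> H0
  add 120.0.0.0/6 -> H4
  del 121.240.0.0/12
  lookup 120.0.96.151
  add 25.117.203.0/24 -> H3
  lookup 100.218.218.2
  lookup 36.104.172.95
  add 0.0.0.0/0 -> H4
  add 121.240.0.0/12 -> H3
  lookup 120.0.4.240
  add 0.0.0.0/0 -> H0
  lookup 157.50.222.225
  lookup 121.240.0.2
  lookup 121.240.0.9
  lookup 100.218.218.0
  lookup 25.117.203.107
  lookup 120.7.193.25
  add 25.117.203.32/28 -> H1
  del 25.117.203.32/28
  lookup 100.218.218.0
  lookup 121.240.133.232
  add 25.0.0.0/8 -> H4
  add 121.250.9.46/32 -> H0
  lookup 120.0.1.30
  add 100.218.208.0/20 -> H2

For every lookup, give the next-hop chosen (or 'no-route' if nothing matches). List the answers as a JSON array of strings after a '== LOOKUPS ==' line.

Apply in order:
  add 100.208.0.0/12 -> H1 at depth 12
  add 121.240.0.0/12 -> H0 at depth 12
  ? 100.208.0.12  path d0:-→d1:-→d2:-→d3:-→d4:-→d5:-→d6:-→d7:-→d8:-→d9:-→d10:-→d11:-→d12:H1  best=H1
  ? 199.219.194.70  path d0:-  best=no-route
  add 0.0.0.0/0 -> H1 at depth 0
  ? 100.208.0.12  path d0:H1→d1:-→d2:-→d3:-→d4:-→d5:-→d6:-→d7:-→d8:-→d9:-→d10:-→d11:-→d12:H1  best=H1
  del 0.0.0.0/0 (clear depth 0)
  del 100.208.0.0/12 (clear depth 12)
  ? 121.240.0.14  path d0:-→d1:-→d2:-→d3:-→d4:-→d5:-→d6:-→d7:-→d8:-→d9:-→d10:-→d11:-→d12:H0  best=H0
  add 0.0.0.0/0 -> H2 at depth 0
  add 100.218.218.0/25 -> H0 at depth 25
  add 120.0.0.0/6 -> H4 at depth 6
  del 121.240.0.0/12 (clear depth 12)
  ? 120.0.96.151  path d0:H2→d1:-→d2:-→d3:-→d4:-→d5:-→d6:H4→d7:-  best=H4
  add 25.117.203.0/24 -> H3 at depth 24
  ? 100.218.218.2  path d0:H2→d1:-→d2:-→d3:-→d4:-→d5:-→d6:-→d7:-→d8:-→d9:-→d10:-→d11:-→d12:-→d13:-→d14:-→d15:-→d16:-→d17:-→d18:-→d19:-→d20:-→d21:-→d22:-→d23:-→d24:-→d25:H0  best=H0
  ? 36.104.172.95  path d0:H2→d1:-→d2:-  best=H2
  add 0.0.0.0/0 -> H4 at depth 0
  add 121.240.0.0/12 -> H3 at depth 12
  ? 120.0.4.240  path d0:H4→d1:-→d2:-→d3:-→d4:-→d5:-→d6:H4→d7:-  best=H4
  add 0.0.0.0/0 -> H0 at depth 0
  ? 157.50.222.225  path d0:H0  best=H0
  ? 121.240.0.2  path d0:H0→d1:-→d2:-→d3:-→d4:-→d5:-→d6:H4→d7:-→d8:-→d9:-→d10:-→d11:-→d12:H3  best=H3
  ? 121.240.0.9  path d0:H0→d1:-→d2:-→d3:-→d4:-→d5:-→d6:H4→d7:-→d8:-→d9:-→d10:-→d11:-→d12:H3  best=H3
  ? 100.218.218.0  path d0:H0→d1:-→d2:-→d3:-→d4:-→d5:-→d6:-→d7:-→d8:-→d9:-→d10:-→d11:-→d12:-→d13:-→d14:-→d15:-→d16:-→d17:-→d18:-→d19:-→d20:-→d21:-→d22:-→d23:-→d24:-→d25:H0  best=H0
  ? 25.117.203.107  path d0:H0→d1:-→d2:-→d3:-→d4:-→d5:-→d6:-→d7:-→d8:-→d9:-→d10:-→d11:-→d12:-→d13:-→d14:-→d15:-→d16:-→d17:-→d18:-→d19:-→d20:-→d21:-→d22:-→d23:-→d24:H3  best=H3
  ? 120.7.193.25  path d0:H0→d1:-→d2:-→d3:-→d4:-→d5:-→d6:H4→d7:-  best=H4
  add 25.117.203.32/28 -> H1 at depth 28
  del 25.117.203.32/28 (clear depth 28)
  ? 100.218.218.0  path d0:H0→d1:-→d2:-→d3:-→d4:-→d5:-→d6:-→d7:-→d8:-→d9:-→d10:-→d11:-→d12:-→d13:-→d14:-→d15:-→d16:-→d17:-→d18:-→d19:-→d20:-→d21:-→d22:-→d23:-→d24:-→d25:H0  best=H0
  ? 121.240.133.232  path d0:H0→d1:-→d2:-→d3:-→d4:-→d5:-→d6:H4→d7:-→d8:-→d9:-→d10:-→d11:-→d12:H3  best=H3
  add 25.0.0.0/8 -> H4 at depth 8
  add 121.250.9.46/32 -> H0 at depth 32
  ? 120.0.1.30  path d0:H0→d1:-→d2:-→d3:-→d4:-→d5:-→d6:H4→d7:-  best=H4
  add 100.218.208.0/20 -> H2 at depth 20

== LOOKUPS ==
["H1","no-route","H1","H0","H4","H0","H2","H4","H0","H3","H3","H0","H3","H4","H0","H3","H4"]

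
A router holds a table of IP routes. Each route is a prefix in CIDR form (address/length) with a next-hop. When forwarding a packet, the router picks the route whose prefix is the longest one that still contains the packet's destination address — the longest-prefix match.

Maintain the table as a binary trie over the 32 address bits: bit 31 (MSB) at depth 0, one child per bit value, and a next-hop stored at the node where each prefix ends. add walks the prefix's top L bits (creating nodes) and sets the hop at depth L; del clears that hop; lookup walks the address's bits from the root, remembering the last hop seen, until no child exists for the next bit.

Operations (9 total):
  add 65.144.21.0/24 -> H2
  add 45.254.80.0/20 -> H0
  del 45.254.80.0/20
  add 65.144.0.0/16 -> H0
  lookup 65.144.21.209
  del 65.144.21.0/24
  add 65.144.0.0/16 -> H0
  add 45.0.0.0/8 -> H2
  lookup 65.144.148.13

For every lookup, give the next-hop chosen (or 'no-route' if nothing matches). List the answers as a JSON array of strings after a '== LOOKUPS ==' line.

Trace:
  + 65.144.21.0/24 (H2) depth=24
  + 45.254.80.0/20 (H0) depth=20
  - 45.254.80.0/20 clear@20
  + 65.144.0.0/16 (H0) depth=16
  Q 65.144.21.209: descend 010000011001000000010101 ; hops seen [H0,H2] ; pick H2
  - 65.144.21.0/24 clear@24
  + 65.144.0.0/16 (H0) depth=16
  + 45.0.0.0/8 (H2) depth=8
  Q 65.144.148.13: descend 0100000110010000 ; hops seen [H0] ; pick H0

== LOOKUPS ==
["H2","H0"]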